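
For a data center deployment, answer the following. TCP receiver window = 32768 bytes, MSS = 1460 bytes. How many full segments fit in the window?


Given: RWND = 32768 bytes, MSS = 1460 bytes
Full segments = floor(RWND / MSS)
Full segments = floor(32768 / 1460)
Full segments = floor(22.4438) = 22

22


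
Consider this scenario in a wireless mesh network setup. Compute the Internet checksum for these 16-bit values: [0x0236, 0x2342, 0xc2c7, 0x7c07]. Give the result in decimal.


Given words: [0x0236, 0x2342, 0xc2c7, 0x7c07]
Step 1: Sum all words
Raw sum = 566 + 9026 + 49863 + 31751 = 91206
Step 2: Fold carry: (25670 + 1) = 25671
One's complement = ~25671 & 0xFFFF = 39864

39864


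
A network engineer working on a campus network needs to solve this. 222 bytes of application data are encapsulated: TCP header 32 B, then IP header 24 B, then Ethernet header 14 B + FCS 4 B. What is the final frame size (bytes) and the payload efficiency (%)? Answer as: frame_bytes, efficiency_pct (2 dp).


TCP segment = 222 + 32 = 254 B
IP packet = 254 + 24 = 278 B
Ethernet frame = 278 + 14 + 4 = 296 B
Efficiency = app / frame = 222 / 296 = 0.750000 = 75.0000% -> 75.00% (2 dp)

296, 75.00


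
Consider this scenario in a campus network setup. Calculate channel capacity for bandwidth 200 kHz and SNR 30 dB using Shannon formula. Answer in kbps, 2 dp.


Given: B = 200 kHz, SNR = 30 dB
SNR linear = 10^(30/10) = 1000
1 + SNR = 1001
log2(1001) = 9.9672262588
C = 200 * 1000 * 9.9672262588 = 1993445.2518 bps
C = 1993.445252 kbps -> 1993.45 kbps (2 dp)

1993.45


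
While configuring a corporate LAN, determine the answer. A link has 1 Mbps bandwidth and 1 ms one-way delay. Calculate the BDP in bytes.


Given: bandwidth = 1 Mbps, delay = 1 ms
BDP in bits = 1 * 10^6 * 1 / 1000
BDP in bits = 1000
BDP in bytes = 1000 / 8 = 125

125


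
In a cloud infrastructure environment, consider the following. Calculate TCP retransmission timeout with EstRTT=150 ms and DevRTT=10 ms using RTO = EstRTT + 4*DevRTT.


Given: EstRTT = 150 ms, DevRTT = 10 ms
Timeout = EstRTT + 4 * DevRTT
4 * DevRTT = 4 * 10 = 40
Timeout = 150 + 40 = 190 ms

190


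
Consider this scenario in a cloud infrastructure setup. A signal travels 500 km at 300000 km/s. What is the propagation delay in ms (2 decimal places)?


Given: distance = 500 km, speed = 300000 km/s
Delay = distance / speed = 500 / 300000 seconds
Delay in ms = 500 * 1000 / 300000
Delay = 1.6667 ms
Rounded to 2 dp = 1.67 ms

1.67


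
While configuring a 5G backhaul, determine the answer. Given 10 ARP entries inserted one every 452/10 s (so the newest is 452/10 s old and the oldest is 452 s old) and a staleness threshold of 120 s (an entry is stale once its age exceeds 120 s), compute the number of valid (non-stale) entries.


Ages are k * 452/10 s for k = 1..10 (spacing = 45.2000 s).
Entry k is valid iff k * 452/10 <= 120 iff k <= 10 * 120 / 452 = 2.6549
n_valid = floor(2.6549) = 2
(n_stale = 10 - 2 = 8)

2


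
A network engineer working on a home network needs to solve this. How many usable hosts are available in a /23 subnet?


Given: subnet mask /23
Host bits = 32 - 23 = 9
Total addresses = 2^9 = 512
Usable hosts = 512 - 2 (network + broadcast) = 510

510


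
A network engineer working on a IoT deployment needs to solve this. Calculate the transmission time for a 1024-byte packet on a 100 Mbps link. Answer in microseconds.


Given: packet = 1024 bytes, bandwidth = 100 Mbps
Packet in bits = 1024 * 8 = 8192 bits
Bandwidth = 100 * 10^6 = 100000000 bps
Time = 8192 / 100000000 seconds
Time in us = 8192 * 10^6 / 100000000 = 81.92

81.92


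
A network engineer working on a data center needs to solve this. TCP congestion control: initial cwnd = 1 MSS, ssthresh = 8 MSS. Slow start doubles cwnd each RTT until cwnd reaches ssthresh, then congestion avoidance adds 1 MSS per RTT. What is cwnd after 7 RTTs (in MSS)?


RTT 0: cwnd = 1 MSS (initial)
RTT 1: cwnd = 2 MSS (slow start, doubled)
RTT 2: cwnd = 4 MSS (slow start, doubled)
RTT 3: cwnd = 8 MSS (slow start, doubled)
RTT 4: cwnd = 9 MSS (congestion avoidance, +1)
RTT 5: cwnd = 10 MSS (congestion avoidance, +1)
RTT 6: cwnd = 11 MSS (congestion avoidance, +1)
RTT 7: cwnd = 12 MSS (congestion avoidance, +1)

12


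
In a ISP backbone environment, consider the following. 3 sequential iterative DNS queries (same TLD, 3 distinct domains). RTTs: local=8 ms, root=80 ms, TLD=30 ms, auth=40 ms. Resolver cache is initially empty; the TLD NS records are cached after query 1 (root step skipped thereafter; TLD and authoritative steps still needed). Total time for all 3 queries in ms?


Lookup 1 (cold cache): local + root + TLD + auth = 8 + 80 + 30 + 40 = 158 ms
Lookups 2..3 (TLD NS cached -> skip root; new domain -> still ask TLD and auth): local + TLD + auth = 8 + 30 + 40 = 78 ms each
Remaining 2 lookups: 2 * 78 = 156 ms
Total = 158 + 156 = 314 ms

314


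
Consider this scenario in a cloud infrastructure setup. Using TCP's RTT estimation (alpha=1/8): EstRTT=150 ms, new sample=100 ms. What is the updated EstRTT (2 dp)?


Given: EstRTT = 150 ms, SampleRTT = 100 ms, alpha = 1/8
New EstRTT = (1 - alpha) * EstRTT + alpha * SampleRTT
(7/8) * 150 = 131.25
(1/8) * 100 = 12.5
New EstRTT = 131.25 + 12.5 = 143.75 ms -> 143.75 ms (2 dp)

143.75


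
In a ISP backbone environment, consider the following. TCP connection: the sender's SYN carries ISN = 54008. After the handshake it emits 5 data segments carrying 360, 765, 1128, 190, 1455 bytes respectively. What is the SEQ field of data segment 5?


The SYN occupies sequence number ISN = 54008, so the first data byte is ISN + 1 = 54009.
SEQ of data segment i = (ISN + 1) + sum of payload sizes of segments 1..i-1.
Segment 1: SEQ = 54009, payload = 360 bytes
Segment 2: SEQ = 54369, payload = 765 bytes
Segment 3: SEQ = 55134, payload = 1128 bytes
Segment 4: SEQ = 56262, payload = 190 bytes
Segment 5: SEQ = 56452, payload = 1455 bytes
SEQ of segment 5 = 54009 + 360 + 765 + 1128 + 190 = 56452

56452


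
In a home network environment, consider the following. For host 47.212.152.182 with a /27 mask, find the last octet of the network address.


Given: IP = 47.212.152.182, prefix = /27
Subnet mask = 255.255.255.224
Last octet of IP: 182
Last octet of mask: 224
Network last octet = 182 AND 224 = 160

160


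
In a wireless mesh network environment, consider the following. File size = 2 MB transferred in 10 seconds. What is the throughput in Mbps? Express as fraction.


Given: file = 2 MB, time = 10 s
File in Mb = 2 * 8 = 16 Mb
Throughput = 16 / 10 Mbps
Throughput = 8/5 Mbps

8/5


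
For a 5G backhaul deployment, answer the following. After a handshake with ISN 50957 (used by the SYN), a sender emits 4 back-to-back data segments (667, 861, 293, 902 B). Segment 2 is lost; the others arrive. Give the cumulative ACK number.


SYN uses sequence number 50957; first data byte = ISN + 1 = 50958.
Segment 1: SEQ = 50958, len = 667 B, covers [50958, 51624]
Segment 2: SEQ = 51625, len = 861 B, covers [51625, 52485] [LOST]
Segment 3: SEQ = 52486, len = 293 B, covers [52486, 52778]
Segment 4: SEQ = 52779, len = 902 B, covers [52779, 53680]
In-order data received: bytes [50958, 51624] (segments 1..1).
Segment 2 missing -> gap begins at byte 51625; later segments buffered out of order.
Cumulative ACK = next expected in-order byte = 50958 + 667 = 51625

51625


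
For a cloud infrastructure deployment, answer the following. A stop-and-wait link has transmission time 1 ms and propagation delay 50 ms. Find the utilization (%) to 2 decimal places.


Given: Ttrans = 1 ms, Tprop = 50 ms
RTT = 2 * Tprop = 2 * 50 = 100 ms
U = Ttrans / (Ttrans + RTT)
U = 1 / (1 + 100)
U = 1 / 101 = 0.009901
U% = 0.99%

0.99


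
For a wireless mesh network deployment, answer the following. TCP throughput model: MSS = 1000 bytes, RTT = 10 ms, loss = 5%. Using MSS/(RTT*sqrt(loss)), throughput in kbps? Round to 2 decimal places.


Given: MSS = 1000 bytes, RTT = 10 ms, loss = 5%
RTT in seconds = 10 / 1000 = 0.01
Loss rate = 5% = 0.05
sqrt(loss) = sqrt(0.05) = 0.223606797750
Throughput (bytes/s) = 1000 / (0.01 * 0.223606797750) = 447213.5955
Throughput (kbps) = 447213.5955 * 8 / 1000 = 3577.708764 -> 3577.71 kbps (2 dp)

3577.71


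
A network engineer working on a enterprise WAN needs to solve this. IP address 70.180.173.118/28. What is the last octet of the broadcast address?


Given: IP = 70.180.173.118, prefix = /28
Host bits = 32 - 28 = 4
Network last octet = 118 AND mask = 112
Host part size = 2^4 - 1 = 15
Broadcast last octet = 112 OR 15 = 127

127


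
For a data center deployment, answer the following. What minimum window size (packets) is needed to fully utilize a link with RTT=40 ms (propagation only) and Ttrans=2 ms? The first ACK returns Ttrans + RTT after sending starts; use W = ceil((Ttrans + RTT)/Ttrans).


Given: Ttrans = 2 ms, RTT = 40 ms (= 2 * Tprop, Tprop = 20 ms)
Time until first ACK returns = Ttrans + RTT = 2 + 40 = 42 ms
Need W * Ttrans >= Ttrans + RTT  ->  W >= (Ttrans + RTT) / Ttrans
(Ttrans + RTT) / Ttrans = 42 / 2 = 21
W_min = ceil(21) = 21

21


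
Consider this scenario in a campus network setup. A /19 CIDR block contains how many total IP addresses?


Given: CIDR prefix /19
Host bits = 32 - 19 = 13
Total addresses = 2^13 = 8192

8192


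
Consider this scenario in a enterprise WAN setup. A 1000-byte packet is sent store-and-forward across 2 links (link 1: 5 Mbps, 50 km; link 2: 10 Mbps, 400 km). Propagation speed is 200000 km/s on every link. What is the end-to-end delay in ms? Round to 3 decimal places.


Packet = 1000 bytes = 8000 bits. Store-and-forward: sum (t_trans + t_prop) per link.
Link 1: t_trans = 8000/(5*10^6) s = 1.6000 ms; t_prop = 50/200000 s = 0.2500 ms; subtotal = 1.8500 ms
Link 2: t_trans = 8000/(10*10^6) s = 0.8000 ms; t_prop = 400/200000 s = 2.0000 ms; subtotal = 2.8000 ms
End-to-end = 1.8500 + 2.8000 = 4.6500 ms -> 4.650 ms (3 dp)

4.650


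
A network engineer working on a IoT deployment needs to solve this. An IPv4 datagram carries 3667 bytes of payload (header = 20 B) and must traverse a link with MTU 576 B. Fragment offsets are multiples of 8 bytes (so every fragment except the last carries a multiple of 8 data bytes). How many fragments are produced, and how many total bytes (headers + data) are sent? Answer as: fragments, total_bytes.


Max data per non-final fragment = floor((MTU - header)/8)*8 = floor((576 - 20)/8)*8 = floor(556/8)*8 = 552 B
Final fragment needs no 8-byte alignment: it can carry up to MTU - header = 556 B
Non-final fragments needed = ceil((payload - 556) / 552) = ceil(3111/552) = ceil(5.6359) = 6
Number of fragments = 6 + 1 = 7
Fragment sizes (data): 6 * 552 B + 355 B (last, 355 <= 556 OK)
Total bytes sent = payload + n_frags * header = 3667 + 7*20 = 3667 + 140 = 3807 B

7, 3807


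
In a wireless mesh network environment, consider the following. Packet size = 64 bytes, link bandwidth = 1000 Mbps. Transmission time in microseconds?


Given: packet = 64 bytes, bandwidth = 1000 Mbps
Packet in bits = 64 * 8 = 512 bits
Bandwidth = 1000 * 10^6 = 1000000000 bps
Time = 512 / 1000000000 seconds
Time in us = 512 * 10^6 / 1000000000 = 0.512

0.512


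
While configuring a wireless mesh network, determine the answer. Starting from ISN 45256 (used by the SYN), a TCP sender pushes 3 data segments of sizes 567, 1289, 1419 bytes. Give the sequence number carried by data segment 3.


The SYN occupies sequence number ISN = 45256, so the first data byte is ISN + 1 = 45257.
SEQ of data segment i = (ISN + 1) + sum of payload sizes of segments 1..i-1.
Segment 1: SEQ = 45257, payload = 567 bytes
Segment 2: SEQ = 45824, payload = 1289 bytes
Segment 3: SEQ = 47113, payload = 1419 bytes
SEQ of segment 3 = 45257 + 567 + 1289 = 47113

47113


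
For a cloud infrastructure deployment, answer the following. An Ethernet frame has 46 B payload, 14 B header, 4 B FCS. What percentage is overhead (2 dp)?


Given: payload = 46 B, header = 14 B, trailer = 4 B
Overhead bytes = header + trailer = 14 + 4 = 18
Total frame = payload + overhead = 46 + 18 = 64
Overhead % = 18 / 64 * 100 = 28.1250% -> 28.13% (2 dp)

28.13


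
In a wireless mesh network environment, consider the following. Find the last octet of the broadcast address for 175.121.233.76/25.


Given: IP = 175.121.233.76, prefix = /25
Host bits = 32 - 25 = 7
Network last octet = 76 AND mask = 0
Host part size = 2^7 - 1 = 127
Broadcast last octet = 0 OR 127 = 127

127


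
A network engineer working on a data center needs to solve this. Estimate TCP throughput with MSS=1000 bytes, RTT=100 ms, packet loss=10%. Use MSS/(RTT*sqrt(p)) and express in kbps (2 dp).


Given: MSS = 1000 bytes, RTT = 100 ms, loss = 10%
RTT in seconds = 100 / 1000 = 0.1
Loss rate = 10% = 0.1
sqrt(loss) = sqrt(0.1) = 0.316227766017
Throughput (bytes/s) = 1000 / (0.1 * 0.316227766017) = 31622.7766
Throughput (kbps) = 31622.7766 * 8 / 1000 = 252.982213 -> 252.98 kbps (2 dp)

252.98


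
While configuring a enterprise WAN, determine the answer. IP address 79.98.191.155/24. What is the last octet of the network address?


Given: IP = 79.98.191.155, prefix = /24
Subnet mask = 255.255.255.0
Last octet of IP: 155
Last octet of mask: 0
Network last octet = 155 AND 0 = 0

0


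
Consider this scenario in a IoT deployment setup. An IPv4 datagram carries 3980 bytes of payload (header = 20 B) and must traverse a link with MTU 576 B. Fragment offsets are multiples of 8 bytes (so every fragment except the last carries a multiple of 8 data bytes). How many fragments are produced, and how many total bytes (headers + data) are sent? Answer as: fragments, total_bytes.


Max data per non-final fragment = floor((MTU - header)/8)*8 = floor((576 - 20)/8)*8 = floor(556/8)*8 = 552 B
Final fragment needs no 8-byte alignment: it can carry up to MTU - header = 556 B
Non-final fragments needed = ceil((payload - 556) / 552) = ceil(3424/552) = ceil(6.2029) = 7
Number of fragments = 7 + 1 = 8
Fragment sizes (data): 7 * 552 B + 116 B (last, 116 <= 556 OK)
Total bytes sent = payload + n_frags * header = 3980 + 8*20 = 3980 + 160 = 4140 B

8, 4140


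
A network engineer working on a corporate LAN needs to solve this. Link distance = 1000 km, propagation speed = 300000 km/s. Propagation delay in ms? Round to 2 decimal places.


Given: distance = 1000 km, speed = 300000 km/s
Delay = distance / speed = 1000 / 300000 seconds
Delay in ms = 1000 * 1000 / 300000
Delay = 3.3333 ms
Rounded to 2 dp = 3.33 ms

3.33


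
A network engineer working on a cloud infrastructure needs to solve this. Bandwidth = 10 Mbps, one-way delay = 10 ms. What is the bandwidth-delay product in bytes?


Given: bandwidth = 10 Mbps, delay = 10 ms
BDP in bits = 10 * 10^6 * 10 / 1000
BDP in bits = 100000
BDP in bytes = 100000 / 8 = 12500

12500


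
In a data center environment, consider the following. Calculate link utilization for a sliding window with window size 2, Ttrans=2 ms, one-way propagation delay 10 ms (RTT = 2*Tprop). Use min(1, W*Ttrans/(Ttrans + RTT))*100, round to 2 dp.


Given: W = 2, Ttrans = 2 ms, RTT = 20 ms (= 2 * Tprop, Tprop = 10 ms)
Cycle time = Ttrans + RTT = 2 + 20 = 22 ms (first packet sent until its ACK returns)
W * Ttrans = 2 * 2 = 4 ms of sending per cycle
W * Ttrans / (Ttrans + RTT) = 4 / 22 = 0.181818
U = min(1, 0.181818) = 0.181818
U% = 18.18%

18.18


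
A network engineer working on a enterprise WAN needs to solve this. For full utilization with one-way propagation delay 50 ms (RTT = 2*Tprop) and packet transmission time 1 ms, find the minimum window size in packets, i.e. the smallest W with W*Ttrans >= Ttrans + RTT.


Given: Ttrans = 1 ms, RTT = 100 ms (= 2 * Tprop, Tprop = 50 ms)
Time until first ACK returns = Ttrans + RTT = 1 + 100 = 101 ms
Need W * Ttrans >= Ttrans + RTT  ->  W >= (Ttrans + RTT) / Ttrans
(Ttrans + RTT) / Ttrans = 101 / 1 = 101
W_min = ceil(101) = 101

101


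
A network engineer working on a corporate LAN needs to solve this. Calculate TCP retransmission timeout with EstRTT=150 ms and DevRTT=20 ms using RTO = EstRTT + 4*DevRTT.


Given: EstRTT = 150 ms, DevRTT = 20 ms
Timeout = EstRTT + 4 * DevRTT
4 * DevRTT = 4 * 20 = 80
Timeout = 150 + 80 = 230 ms

230


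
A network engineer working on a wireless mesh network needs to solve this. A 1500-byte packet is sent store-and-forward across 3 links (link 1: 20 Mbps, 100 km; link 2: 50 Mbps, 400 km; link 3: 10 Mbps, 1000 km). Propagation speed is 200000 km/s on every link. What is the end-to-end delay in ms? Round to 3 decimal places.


Packet = 1500 bytes = 12000 bits. Store-and-forward: sum (t_trans + t_prop) per link.
Link 1: t_trans = 12000/(20*10^6) s = 0.6000 ms; t_prop = 100/200000 s = 0.5000 ms; subtotal = 1.1000 ms
Link 2: t_trans = 12000/(50*10^6) s = 0.2400 ms; t_prop = 400/200000 s = 2.0000 ms; subtotal = 2.2400 ms
Link 3: t_trans = 12000/(10*10^6) s = 1.2000 ms; t_prop = 1000/200000 s = 5.0000 ms; subtotal = 6.2000 ms
End-to-end = 1.1000 + 2.2400 + 6.2000 = 9.5400 ms -> 9.540 ms (3 dp)

9.540


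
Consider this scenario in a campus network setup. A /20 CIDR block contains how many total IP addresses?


Given: CIDR prefix /20
Host bits = 32 - 20 = 12
Total addresses = 2^12 = 4096

4096


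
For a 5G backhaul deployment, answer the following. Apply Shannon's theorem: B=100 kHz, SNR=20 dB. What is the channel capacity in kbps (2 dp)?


Given: B = 100 kHz, SNR = 20 dB
SNR linear = 10^(20/10) = 100
1 + SNR = 101
log2(101) = 6.6582114828
C = 100 * 1000 * 6.6582114828 = 665821.1483 bps
C = 665.821148 kbps -> 665.82 kbps (2 dp)

665.82


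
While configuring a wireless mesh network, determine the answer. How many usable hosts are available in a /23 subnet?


Given: subnet mask /23
Host bits = 32 - 23 = 9
Total addresses = 2^9 = 512
Usable hosts = 512 - 2 (network + broadcast) = 510

510


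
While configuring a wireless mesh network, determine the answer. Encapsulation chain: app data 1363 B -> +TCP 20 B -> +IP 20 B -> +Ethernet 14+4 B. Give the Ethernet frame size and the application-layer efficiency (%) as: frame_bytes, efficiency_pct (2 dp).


TCP segment = 1363 + 20 = 1383 B
IP packet = 1383 + 20 = 1403 B
Ethernet frame = 1403 + 14 + 4 = 1421 B
Efficiency = app / frame = 1363 / 1421 = 0.959184 = 95.9184% -> 95.92% (2 dp)

1421, 95.92


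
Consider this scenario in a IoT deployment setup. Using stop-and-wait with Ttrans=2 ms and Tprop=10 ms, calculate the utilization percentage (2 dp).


Given: Ttrans = 2 ms, Tprop = 10 ms
RTT = 2 * Tprop = 2 * 10 = 20 ms
U = Ttrans / (Ttrans + RTT)
U = 2 / (2 + 20)
U = 2 / 22 = 0.090909
U% = 9.09%

9.09


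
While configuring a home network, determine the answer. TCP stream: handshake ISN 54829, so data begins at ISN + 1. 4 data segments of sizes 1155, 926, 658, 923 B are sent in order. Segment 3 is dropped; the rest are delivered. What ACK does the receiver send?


SYN uses sequence number 54829; first data byte = ISN + 1 = 54830.
Segment 1: SEQ = 54830, len = 1155 B, covers [54830, 55984]
Segment 2: SEQ = 55985, len = 926 B, covers [55985, 56910]
Segment 3: SEQ = 56911, len = 658 B, covers [56911, 57568] [LOST]
Segment 4: SEQ = 57569, len = 923 B, covers [57569, 58491]
In-order data received: bytes [54830, 56910] (segments 1..2).
Segment 3 missing -> gap begins at byte 56911; later segments buffered out of order.
Cumulative ACK = next expected in-order byte = 54830 + 1155 + 926 = 56911

56911


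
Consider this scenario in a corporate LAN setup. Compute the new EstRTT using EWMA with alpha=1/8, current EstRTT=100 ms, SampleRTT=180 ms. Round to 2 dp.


Given: EstRTT = 100 ms, SampleRTT = 180 ms, alpha = 1/8
New EstRTT = (1 - alpha) * EstRTT + alpha * SampleRTT
(7/8) * 100 = 87.5
(1/8) * 180 = 22.5
New EstRTT = 87.5 + 22.5 = 110 ms -> 110.00 ms (2 dp)

110.00


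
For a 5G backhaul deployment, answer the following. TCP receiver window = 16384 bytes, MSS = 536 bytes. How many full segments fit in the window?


Given: RWND = 16384 bytes, MSS = 536 bytes
Full segments = floor(RWND / MSS)
Full segments = floor(16384 / 536)
Full segments = floor(30.5672) = 30

30


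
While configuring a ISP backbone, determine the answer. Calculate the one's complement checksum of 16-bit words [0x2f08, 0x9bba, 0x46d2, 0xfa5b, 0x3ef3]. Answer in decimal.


Given words: [0x2f08, 0x9bba, 0x46d2, 0xfa5b, 0x3ef3]
Step 1: Sum all words
Raw sum = 12040 + 39866 + 18130 + 64091 + 16115 = 150242
Step 2: Fold carry: (19170 + 2) = 19172
One's complement = ~19172 & 0xFFFF = 46363

46363


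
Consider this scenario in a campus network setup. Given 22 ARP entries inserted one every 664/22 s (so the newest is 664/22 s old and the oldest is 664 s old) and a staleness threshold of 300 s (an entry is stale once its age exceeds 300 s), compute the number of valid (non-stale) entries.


Ages are k * 664/22 s for k = 1..22 (spacing = 30.1818 s).
Entry k is valid iff k * 664/22 <= 300 iff k <= 22 * 300 / 664 = 9.9398
n_valid = floor(9.9398) = 9
(n_stale = 22 - 9 = 13)

9


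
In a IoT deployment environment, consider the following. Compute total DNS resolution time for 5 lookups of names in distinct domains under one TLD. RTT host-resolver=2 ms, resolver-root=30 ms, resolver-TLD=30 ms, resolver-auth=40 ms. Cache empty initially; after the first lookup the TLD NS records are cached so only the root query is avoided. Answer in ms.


Lookup 1 (cold cache): local + root + TLD + auth = 2 + 30 + 30 + 40 = 102 ms
Lookups 2..5 (TLD NS cached -> skip root; new domain -> still ask TLD and auth): local + TLD + auth = 2 + 30 + 40 = 72 ms each
Remaining 4 lookups: 4 * 72 = 288 ms
Total = 102 + 288 = 390 ms

390


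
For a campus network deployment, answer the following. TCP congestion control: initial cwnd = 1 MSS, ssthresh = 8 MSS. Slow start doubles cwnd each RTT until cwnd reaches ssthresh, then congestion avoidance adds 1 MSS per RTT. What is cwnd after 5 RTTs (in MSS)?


RTT 0: cwnd = 1 MSS (initial)
RTT 1: cwnd = 2 MSS (slow start, doubled)
RTT 2: cwnd = 4 MSS (slow start, doubled)
RTT 3: cwnd = 8 MSS (slow start, doubled)
RTT 4: cwnd = 9 MSS (congestion avoidance, +1)
RTT 5: cwnd = 10 MSS (congestion avoidance, +1)

10


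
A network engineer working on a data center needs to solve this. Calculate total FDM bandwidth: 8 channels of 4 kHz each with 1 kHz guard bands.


Given: 8 channels, 4 kHz each, guard = 1 kHz
Channel bandwidth = 8 * 4 = 32 kHz
Guard bands = 7 gaps * 1 kHz = 7 kHz
Total = 32 + 7 = 39 kHz

39


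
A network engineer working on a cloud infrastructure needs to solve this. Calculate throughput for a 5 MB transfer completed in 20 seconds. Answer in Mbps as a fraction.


Given: file = 5 MB, time = 20 s
File in Mb = 5 * 8 = 40 Mb
Throughput = 40 / 20 Mbps
Throughput = 2 Mbps

2


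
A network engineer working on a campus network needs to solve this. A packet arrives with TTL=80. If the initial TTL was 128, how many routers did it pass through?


Given: initial TTL = 128, received TTL = 80
Hops = initial TTL - received TTL
Hops = 128 - 80 = 48

48


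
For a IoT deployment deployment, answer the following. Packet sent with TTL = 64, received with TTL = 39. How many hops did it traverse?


Given: initial TTL = 64, received TTL = 39
Hops = initial TTL - received TTL
Hops = 64 - 39 = 25

25


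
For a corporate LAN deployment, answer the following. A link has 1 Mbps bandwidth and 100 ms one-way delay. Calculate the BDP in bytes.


Given: bandwidth = 1 Mbps, delay = 100 ms
BDP in bits = 1 * 10^6 * 100 / 1000
BDP in bits = 100000
BDP in bytes = 100000 / 8 = 12500

12500


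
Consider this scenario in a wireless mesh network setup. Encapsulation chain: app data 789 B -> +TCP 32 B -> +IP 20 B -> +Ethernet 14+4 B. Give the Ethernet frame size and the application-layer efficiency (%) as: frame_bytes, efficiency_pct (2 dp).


TCP segment = 789 + 32 = 821 B
IP packet = 821 + 20 = 841 B
Ethernet frame = 841 + 14 + 4 = 859 B
Efficiency = app / frame = 789 / 859 = 0.918510 = 91.8510% -> 91.85% (2 dp)

859, 91.85


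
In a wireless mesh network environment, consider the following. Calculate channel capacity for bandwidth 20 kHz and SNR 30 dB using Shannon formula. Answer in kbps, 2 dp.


Given: B = 20 kHz, SNR = 30 dB
SNR linear = 10^(30/10) = 1000
1 + SNR = 1001
log2(1001) = 9.9672262588
C = 20 * 1000 * 9.9672262588 = 199344.5252 bps
C = 199.344525 kbps -> 199.34 kbps (2 dp)

199.34


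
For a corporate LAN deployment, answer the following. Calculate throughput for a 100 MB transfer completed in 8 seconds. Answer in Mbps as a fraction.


Given: file = 100 MB, time = 8 s
File in Mb = 100 * 8 = 800 Mb
Throughput = 800 / 8 Mbps
Throughput = 100 Mbps

100


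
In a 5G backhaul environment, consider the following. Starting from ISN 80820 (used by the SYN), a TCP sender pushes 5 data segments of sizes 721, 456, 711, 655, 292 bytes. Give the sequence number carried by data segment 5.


The SYN occupies sequence number ISN = 80820, so the first data byte is ISN + 1 = 80821.
SEQ of data segment i = (ISN + 1) + sum of payload sizes of segments 1..i-1.
Segment 1: SEQ = 80821, payload = 721 bytes
Segment 2: SEQ = 81542, payload = 456 bytes
Segment 3: SEQ = 81998, payload = 711 bytes
Segment 4: SEQ = 82709, payload = 655 bytes
Segment 5: SEQ = 83364, payload = 292 bytes
SEQ of segment 5 = 80821 + 721 + 456 + 711 + 655 = 83364

83364


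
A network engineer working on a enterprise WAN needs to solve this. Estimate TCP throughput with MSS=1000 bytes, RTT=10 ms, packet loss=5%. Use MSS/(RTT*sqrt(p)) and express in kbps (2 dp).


Given: MSS = 1000 bytes, RTT = 10 ms, loss = 5%
RTT in seconds = 10 / 1000 = 0.01
Loss rate = 5% = 0.05
sqrt(loss) = sqrt(0.05) = 0.223606797750
Throughput (bytes/s) = 1000 / (0.01 * 0.223606797750) = 447213.5955
Throughput (kbps) = 447213.5955 * 8 / 1000 = 3577.708764 -> 3577.71 kbps (2 dp)

3577.71


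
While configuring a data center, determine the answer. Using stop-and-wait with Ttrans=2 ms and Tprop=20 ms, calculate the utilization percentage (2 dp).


Given: Ttrans = 2 ms, Tprop = 20 ms
RTT = 2 * Tprop = 2 * 20 = 40 ms
U = Ttrans / (Ttrans + RTT)
U = 2 / (2 + 40)
U = 2 / 42 = 0.047619
U% = 4.76%

4.76


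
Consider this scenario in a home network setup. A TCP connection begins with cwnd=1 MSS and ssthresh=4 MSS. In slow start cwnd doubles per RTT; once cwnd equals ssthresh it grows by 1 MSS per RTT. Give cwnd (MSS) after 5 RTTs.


RTT 0: cwnd = 1 MSS (initial)
RTT 1: cwnd = 2 MSS (slow start, doubled)
RTT 2: cwnd = 4 MSS (slow start, doubled)
RTT 3: cwnd = 5 MSS (congestion avoidance, +1)
RTT 4: cwnd = 6 MSS (congestion avoidance, +1)
RTT 5: cwnd = 7 MSS (congestion avoidance, +1)

7


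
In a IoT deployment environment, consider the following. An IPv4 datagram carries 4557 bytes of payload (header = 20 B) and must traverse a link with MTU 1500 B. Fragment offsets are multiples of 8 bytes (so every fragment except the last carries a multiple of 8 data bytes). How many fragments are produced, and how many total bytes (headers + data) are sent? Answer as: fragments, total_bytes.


Max data per non-final fragment = floor((MTU - header)/8)*8 = floor((1500 - 20)/8)*8 = floor(1480/8)*8 = 1480 B
Final fragment needs no 8-byte alignment: it can carry up to MTU - header = 1480 B
Non-final fragments needed = ceil((payload - 1480) / 1480) = ceil(3077/1480) = ceil(2.0791) = 3
Number of fragments = 3 + 1 = 4
Fragment sizes (data): 3 * 1480 B + 117 B (last, 117 <= 1480 OK)
Total bytes sent = payload + n_frags * header = 4557 + 4*20 = 4557 + 80 = 4637 B

4, 4637


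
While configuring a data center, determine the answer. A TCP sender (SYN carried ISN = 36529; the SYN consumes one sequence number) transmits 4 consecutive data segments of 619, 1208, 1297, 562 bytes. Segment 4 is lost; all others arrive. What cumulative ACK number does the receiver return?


SYN uses sequence number 36529; first data byte = ISN + 1 = 36530.
Segment 1: SEQ = 36530, len = 619 B, covers [36530, 37148]
Segment 2: SEQ = 37149, len = 1208 B, covers [37149, 38356]
Segment 3: SEQ = 38357, len = 1297 B, covers [38357, 39653]
Segment 4: SEQ = 39654, len = 562 B, covers [39654, 40215] [LOST]
In-order data received: bytes [36530, 39653] (segments 1..3).
Segment 4 missing -> gap begins at byte 39654.
Cumulative ACK = next expected in-order byte = 36530 + 619 + 1208 + 1297 = 39654

39654


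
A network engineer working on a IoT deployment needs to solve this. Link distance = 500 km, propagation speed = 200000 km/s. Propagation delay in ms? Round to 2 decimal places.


Given: distance = 500 km, speed = 200000 km/s
Delay = distance / speed = 500 / 200000 seconds
Delay in ms = 500 * 1000 / 200000
Delay = 2.5000 ms
Rounded to 2 dp = 2.50 ms

2.50


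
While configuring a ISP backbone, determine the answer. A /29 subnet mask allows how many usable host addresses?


Given: subnet mask /29
Host bits = 32 - 29 = 3
Total addresses = 2^3 = 8
Usable hosts = 8 - 2 (network + broadcast) = 6

6


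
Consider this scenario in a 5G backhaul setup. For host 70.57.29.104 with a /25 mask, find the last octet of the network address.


Given: IP = 70.57.29.104, prefix = /25
Subnet mask = 255.255.255.128
Last octet of IP: 104
Last octet of mask: 128
Network last octet = 104 AND 128 = 0

0


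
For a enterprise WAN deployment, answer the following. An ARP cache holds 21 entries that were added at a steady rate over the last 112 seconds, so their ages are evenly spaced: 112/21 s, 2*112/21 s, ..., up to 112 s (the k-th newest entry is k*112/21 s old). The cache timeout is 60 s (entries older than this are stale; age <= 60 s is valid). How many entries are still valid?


Ages are k * 112/21 s for k = 1..21 (spacing = 5.3333 s).
Entry k is valid iff k * 112/21 <= 60 iff k <= 21 * 60 / 112 = 11.2500
n_valid = floor(11.2500) = 11
(n_stale = 21 - 11 = 10)

11


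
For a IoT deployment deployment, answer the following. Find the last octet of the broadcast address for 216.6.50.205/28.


Given: IP = 216.6.50.205, prefix = /28
Host bits = 32 - 28 = 4
Network last octet = 205 AND mask = 192
Host part size = 2^4 - 1 = 15
Broadcast last octet = 192 OR 15 = 207

207


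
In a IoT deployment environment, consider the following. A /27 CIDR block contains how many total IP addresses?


Given: CIDR prefix /27
Host bits = 32 - 27 = 5
Total addresses = 2^5 = 32

32


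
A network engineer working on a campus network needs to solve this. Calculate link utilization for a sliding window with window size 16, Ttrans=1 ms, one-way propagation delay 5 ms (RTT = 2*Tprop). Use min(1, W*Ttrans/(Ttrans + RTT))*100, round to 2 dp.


Given: W = 16, Ttrans = 1 ms, RTT = 10 ms (= 2 * Tprop, Tprop = 5 ms)
Cycle time = Ttrans + RTT = 1 + 10 = 11 ms (first packet sent until its ACK returns)
W * Ttrans = 16 * 1 = 16 ms of sending per cycle
W * Ttrans / (Ttrans + RTT) = 16 / 11 = 1.454545
U = min(1, 1.454545) = 1.000000
U% = 100.00%

100.00


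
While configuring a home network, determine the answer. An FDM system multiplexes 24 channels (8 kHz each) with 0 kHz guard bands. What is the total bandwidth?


Given: 24 channels, 8 kHz each, guard = 0 kHz
Channel bandwidth = 24 * 8 = 192 kHz
Guard bands = 23 gaps * 0 kHz = 0 kHz
Total = 192 + 0 = 192 kHz

192


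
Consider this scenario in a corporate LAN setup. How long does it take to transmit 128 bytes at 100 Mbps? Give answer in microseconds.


Given: packet = 128 bytes, bandwidth = 100 Mbps
Packet in bits = 128 * 8 = 1024 bits
Bandwidth = 100 * 10^6 = 100000000 bps
Time = 1024 / 100000000 seconds
Time in us = 1024 * 10^6 / 100000000 = 10.24

10.24


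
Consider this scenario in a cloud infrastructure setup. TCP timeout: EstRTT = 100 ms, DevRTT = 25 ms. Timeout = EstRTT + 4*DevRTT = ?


Given: EstRTT = 100 ms, DevRTT = 25 ms
Timeout = EstRTT + 4 * DevRTT
4 * DevRTT = 4 * 25 = 100
Timeout = 100 + 100 = 200 ms

200


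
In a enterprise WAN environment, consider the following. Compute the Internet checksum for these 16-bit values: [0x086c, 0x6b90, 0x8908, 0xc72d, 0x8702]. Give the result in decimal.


Given words: [0x086c, 0x6b90, 0x8908, 0xc72d, 0x8702]
Step 1: Sum all words
Raw sum = 2156 + 27536 + 35080 + 50989 + 34562 = 150323
Step 2: Fold carry: (19251 + 2) = 19253
One's complement = ~19253 & 0xFFFF = 46282

46282


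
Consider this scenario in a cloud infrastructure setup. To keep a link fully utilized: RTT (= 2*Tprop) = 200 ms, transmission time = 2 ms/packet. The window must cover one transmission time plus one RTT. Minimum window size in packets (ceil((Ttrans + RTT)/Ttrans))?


Given: Ttrans = 2 ms, RTT = 200 ms (= 2 * Tprop, Tprop = 100 ms)
Time until first ACK returns = Ttrans + RTT = 2 + 200 = 202 ms
Need W * Ttrans >= Ttrans + RTT  ->  W >= (Ttrans + RTT) / Ttrans
(Ttrans + RTT) / Ttrans = 202 / 2 = 101
W_min = ceil(101) = 101

101


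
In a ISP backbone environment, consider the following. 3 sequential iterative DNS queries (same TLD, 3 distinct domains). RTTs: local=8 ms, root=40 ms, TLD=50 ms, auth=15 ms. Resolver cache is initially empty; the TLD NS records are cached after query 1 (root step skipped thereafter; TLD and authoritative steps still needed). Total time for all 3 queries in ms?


Lookup 1 (cold cache): local + root + TLD + auth = 8 + 40 + 50 + 15 = 113 ms
Lookups 2..3 (TLD NS cached -> skip root; new domain -> still ask TLD and auth): local + TLD + auth = 8 + 50 + 15 = 73 ms each
Remaining 2 lookups: 2 * 73 = 146 ms
Total = 113 + 146 = 259 ms

259


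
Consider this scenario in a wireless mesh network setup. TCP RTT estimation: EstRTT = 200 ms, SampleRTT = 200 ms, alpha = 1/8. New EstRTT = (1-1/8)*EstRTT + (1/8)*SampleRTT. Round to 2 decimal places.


Given: EstRTT = 200 ms, SampleRTT = 200 ms, alpha = 1/8
New EstRTT = (1 - alpha) * EstRTT + alpha * SampleRTT
(7/8) * 200 = 175
(1/8) * 200 = 25
New EstRTT = 175 + 25 = 200 ms -> 200.00 ms (2 dp)

200.00


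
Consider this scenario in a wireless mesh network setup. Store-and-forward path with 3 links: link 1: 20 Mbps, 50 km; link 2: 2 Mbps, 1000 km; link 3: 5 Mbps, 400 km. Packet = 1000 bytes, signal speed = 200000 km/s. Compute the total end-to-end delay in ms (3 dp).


Packet = 1000 bytes = 8000 bits. Store-and-forward: sum (t_trans + t_prop) per link.
Link 1: t_trans = 8000/(20*10^6) s = 0.4000 ms; t_prop = 50/200000 s = 0.2500 ms; subtotal = 0.6500 ms
Link 2: t_trans = 8000/(2*10^6) s = 4.0000 ms; t_prop = 1000/200000 s = 5.0000 ms; subtotal = 9.0000 ms
Link 3: t_trans = 8000/(5*10^6) s = 1.6000 ms; t_prop = 400/200000 s = 2.0000 ms; subtotal = 3.6000 ms
End-to-end = 0.6500 + 9.0000 + 3.6000 = 13.2500 ms -> 13.250 ms (3 dp)

13.250


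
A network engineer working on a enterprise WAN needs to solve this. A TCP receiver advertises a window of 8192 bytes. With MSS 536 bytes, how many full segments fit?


Given: RWND = 8192 bytes, MSS = 536 bytes
Full segments = floor(RWND / MSS)
Full segments = floor(8192 / 536)
Full segments = floor(15.2836) = 15

15


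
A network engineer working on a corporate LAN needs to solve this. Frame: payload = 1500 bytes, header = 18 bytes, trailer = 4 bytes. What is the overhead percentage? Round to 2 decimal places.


Given: payload = 1500 B, header = 18 B, trailer = 4 B
Overhead bytes = header + trailer = 18 + 4 = 22
Total frame = payload + overhead = 1500 + 22 = 1522
Overhead % = 22 / 1522 * 100 = 1.4455% -> 1.45% (2 dp)

1.45


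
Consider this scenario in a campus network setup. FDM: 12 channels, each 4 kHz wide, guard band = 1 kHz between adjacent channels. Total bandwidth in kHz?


Given: 12 channels, 4 kHz each, guard = 1 kHz
Channel bandwidth = 12 * 4 = 48 kHz
Guard bands = 11 gaps * 1 kHz = 11 kHz
Total = 48 + 11 = 59 kHz

59


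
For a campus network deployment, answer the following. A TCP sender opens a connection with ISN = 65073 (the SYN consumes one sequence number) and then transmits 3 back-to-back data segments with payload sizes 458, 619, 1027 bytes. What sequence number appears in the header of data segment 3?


The SYN occupies sequence number ISN = 65073, so the first data byte is ISN + 1 = 65074.
SEQ of data segment i = (ISN + 1) + sum of payload sizes of segments 1..i-1.
Segment 1: SEQ = 65074, payload = 458 bytes
Segment 2: SEQ = 65532, payload = 619 bytes
Segment 3: SEQ = 66151, payload = 1027 bytes
SEQ of segment 3 = 65074 + 458 + 619 = 66151

66151


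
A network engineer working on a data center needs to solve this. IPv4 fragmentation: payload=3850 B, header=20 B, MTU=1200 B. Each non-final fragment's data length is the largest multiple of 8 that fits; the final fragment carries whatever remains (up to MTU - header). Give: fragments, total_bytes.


Max data per non-final fragment = floor((MTU - header)/8)*8 = floor((1200 - 20)/8)*8 = floor(1180/8)*8 = 1176 B
Final fragment needs no 8-byte alignment: it can carry up to MTU - header = 1180 B
Non-final fragments needed = ceil((payload - 1180) / 1176) = ceil(2670/1176) = ceil(2.2704) = 3
Number of fragments = 3 + 1 = 4
Fragment sizes (data): 3 * 1176 B + 322 B (last, 322 <= 1180 OK)
Total bytes sent = payload + n_frags * header = 3850 + 4*20 = 3850 + 80 = 3930 B

4, 3930


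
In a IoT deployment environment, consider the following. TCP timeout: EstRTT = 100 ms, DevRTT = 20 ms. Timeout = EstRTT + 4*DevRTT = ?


Given: EstRTT = 100 ms, DevRTT = 20 ms
Timeout = EstRTT + 4 * DevRTT
4 * DevRTT = 4 * 20 = 80
Timeout = 100 + 80 = 180 ms

180


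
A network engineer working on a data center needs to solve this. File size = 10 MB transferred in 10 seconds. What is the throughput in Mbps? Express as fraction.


Given: file = 10 MB, time = 10 s
File in Mb = 10 * 8 = 80 Mb
Throughput = 80 / 10 Mbps
Throughput = 8 Mbps

8


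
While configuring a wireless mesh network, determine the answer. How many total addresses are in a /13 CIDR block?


Given: CIDR prefix /13
Host bits = 32 - 13 = 19
Total addresses = 2^19 = 524288

524288


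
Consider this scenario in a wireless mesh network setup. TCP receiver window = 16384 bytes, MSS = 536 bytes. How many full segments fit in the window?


Given: RWND = 16384 bytes, MSS = 536 bytes
Full segments = floor(RWND / MSS)
Full segments = floor(16384 / 536)
Full segments = floor(30.5672) = 30

30


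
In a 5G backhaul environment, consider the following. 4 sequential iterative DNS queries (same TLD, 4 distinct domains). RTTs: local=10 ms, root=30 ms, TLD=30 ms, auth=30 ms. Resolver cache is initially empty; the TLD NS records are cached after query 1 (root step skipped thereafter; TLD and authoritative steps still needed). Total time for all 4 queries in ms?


Lookup 1 (cold cache): local + root + TLD + auth = 10 + 30 + 30 + 30 = 100 ms
Lookups 2..4 (TLD NS cached -> skip root; new domain -> still ask TLD and auth): local + TLD + auth = 10 + 30 + 30 = 70 ms each
Remaining 3 lookups: 3 * 70 = 210 ms
Total = 100 + 210 = 310 ms

310


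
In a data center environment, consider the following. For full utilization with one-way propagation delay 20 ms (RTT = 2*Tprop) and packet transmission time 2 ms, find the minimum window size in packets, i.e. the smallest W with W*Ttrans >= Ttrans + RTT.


Given: Ttrans = 2 ms, RTT = 40 ms (= 2 * Tprop, Tprop = 20 ms)
Time until first ACK returns = Ttrans + RTT = 2 + 40 = 42 ms
Need W * Ttrans >= Ttrans + RTT  ->  W >= (Ttrans + RTT) / Ttrans
(Ttrans + RTT) / Ttrans = 42 / 2 = 21
W_min = ceil(21) = 21

21


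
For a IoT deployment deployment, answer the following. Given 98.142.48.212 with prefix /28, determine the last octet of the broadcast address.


Given: IP = 98.142.48.212, prefix = /28
Host bits = 32 - 28 = 4
Network last octet = 212 AND mask = 208
Host part size = 2^4 - 1 = 15
Broadcast last octet = 208 OR 15 = 223

223


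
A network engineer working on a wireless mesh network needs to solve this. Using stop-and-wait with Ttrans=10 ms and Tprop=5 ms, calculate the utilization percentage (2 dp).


Given: Ttrans = 10 ms, Tprop = 5 ms
RTT = 2 * Tprop = 2 * 5 = 10 ms
U = Ttrans / (Ttrans + RTT)
U = 10 / (10 + 10)
U = 10 / 20 = 0.5
U% = 50.00%

50.00
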